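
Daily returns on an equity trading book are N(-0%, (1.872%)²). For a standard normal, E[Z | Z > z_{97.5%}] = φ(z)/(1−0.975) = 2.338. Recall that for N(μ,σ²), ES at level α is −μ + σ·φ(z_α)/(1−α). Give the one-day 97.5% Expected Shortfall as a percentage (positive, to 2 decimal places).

ES = 1.872% × 2.338 = 4.377%.

4.38%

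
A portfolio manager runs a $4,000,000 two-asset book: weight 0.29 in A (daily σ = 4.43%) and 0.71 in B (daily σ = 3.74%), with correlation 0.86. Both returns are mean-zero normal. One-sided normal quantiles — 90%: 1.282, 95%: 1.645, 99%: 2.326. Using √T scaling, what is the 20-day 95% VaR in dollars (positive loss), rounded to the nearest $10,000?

$1,120,000

σ_p = √(0.29²·4.43² + 0.71²·3.74² + 2·0.86·0.29·0.71·4.43·3.74) = 3.817%.
σ_{20d} = 3.817% × √20 = 17.070%.
VaR = 1.645 × 17.070% = 28.080%; on $4,000,000 that is $1,123,200.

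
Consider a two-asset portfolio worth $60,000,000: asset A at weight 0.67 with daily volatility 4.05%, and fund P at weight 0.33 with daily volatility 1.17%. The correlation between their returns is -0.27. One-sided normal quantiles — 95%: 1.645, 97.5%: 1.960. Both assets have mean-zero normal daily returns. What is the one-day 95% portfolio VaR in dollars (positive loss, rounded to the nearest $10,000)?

$2,600,000

σ_p² = 0.67²·4.05² + 0.33²·1.17² + 2·-0.27·0.67·0.33·4.05·1.17 = 6.9464 (%²).
σ_p = √6.9464 = 2.636%.
VaR = 1.645 × 2.636% = 4.336%; on $60,000,000 that is $2,601,600.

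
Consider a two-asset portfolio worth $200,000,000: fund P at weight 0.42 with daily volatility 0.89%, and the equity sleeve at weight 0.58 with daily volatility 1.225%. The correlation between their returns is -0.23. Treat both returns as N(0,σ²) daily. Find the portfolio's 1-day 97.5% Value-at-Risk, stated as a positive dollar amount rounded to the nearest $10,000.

σ_p² = 0.42²·0.89² + 0.58²·1.225² + 2·-0.23·0.42·0.58·0.89·1.225 = 0.5224 (%²).
σ_p = √0.5224 = 0.723%.
At 97.5%, z = 1.960.
VaR = 1.960 × 0.723% = 1.417%; on $200,000,000 that is $2,834,000.

$2,830,000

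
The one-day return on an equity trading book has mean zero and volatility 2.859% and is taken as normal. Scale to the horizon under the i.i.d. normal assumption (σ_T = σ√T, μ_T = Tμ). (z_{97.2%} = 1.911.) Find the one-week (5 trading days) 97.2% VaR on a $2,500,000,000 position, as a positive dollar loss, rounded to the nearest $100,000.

σ_{5d} = 2.859% × √5 = 6.393%.
VaR = 1.911 × 6.393% = 12.217%.
On $2,500,000,000: 0.12217 × $2,500,000,000 = $305,425,000.

$305,400,000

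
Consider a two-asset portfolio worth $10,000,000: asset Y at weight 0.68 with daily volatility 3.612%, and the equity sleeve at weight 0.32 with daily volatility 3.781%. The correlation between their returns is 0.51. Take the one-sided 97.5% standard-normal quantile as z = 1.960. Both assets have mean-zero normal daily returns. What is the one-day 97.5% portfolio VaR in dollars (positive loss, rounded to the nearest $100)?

σ_p² = 0.68²·3.612² + 0.32²·3.781² + 2·0.51·0.68·0.32·3.612·3.781 = 10.5278 (%²).
σ_p = √10.5278 = 3.245%.
VaR = 1.960 × 3.245% = 6.360%; on $10,000,000 that is $636,000.

$636,000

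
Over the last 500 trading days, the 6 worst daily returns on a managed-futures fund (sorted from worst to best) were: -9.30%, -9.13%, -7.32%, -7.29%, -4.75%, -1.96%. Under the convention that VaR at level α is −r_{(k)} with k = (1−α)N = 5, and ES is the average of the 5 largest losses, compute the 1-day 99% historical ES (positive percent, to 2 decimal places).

7.56%

The 5 worst returns sum to -37.79%.
ES = −(-37.79%) / 5 = 7.558% ≈ 7.56%.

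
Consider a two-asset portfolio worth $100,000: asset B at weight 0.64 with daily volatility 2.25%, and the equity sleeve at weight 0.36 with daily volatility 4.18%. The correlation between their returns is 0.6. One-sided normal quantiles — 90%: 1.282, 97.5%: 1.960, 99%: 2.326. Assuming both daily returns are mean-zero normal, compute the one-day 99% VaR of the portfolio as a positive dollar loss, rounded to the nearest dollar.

$6,127

σ_p² = 0.64²·2.25² + 0.36²·4.18² + 2·0.6·0.64·0.36·2.25·4.18 = 6.9383 (%²).
σ_p = √6.9383 = 2.634%.
VaR = 2.326 × 2.634% = 6.127%; on $100,000 that is $6,127.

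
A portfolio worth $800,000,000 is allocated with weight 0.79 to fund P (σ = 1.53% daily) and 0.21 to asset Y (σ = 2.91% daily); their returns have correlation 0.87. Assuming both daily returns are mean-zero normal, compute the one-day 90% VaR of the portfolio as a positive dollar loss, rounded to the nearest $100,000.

$18,100,000

σ_p² = 0.79²·1.53² + 0.21²·2.91² + 2·0.87·0.79·0.21·1.53·2.91 = 3.1196 (%²).
σ_p = √3.1196 = 1.766%.
At 90%, z = 1.282.
VaR = 1.282 × 1.766% = 2.264%; on $800,000,000 that is $18,112,000.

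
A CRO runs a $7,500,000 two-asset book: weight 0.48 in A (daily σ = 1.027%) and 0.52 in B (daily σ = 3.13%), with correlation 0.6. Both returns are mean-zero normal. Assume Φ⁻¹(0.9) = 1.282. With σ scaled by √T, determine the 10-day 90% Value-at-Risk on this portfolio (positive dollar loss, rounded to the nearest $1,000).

σ_p = √(0.48²·1.027² + 0.52²·3.13² + 2·0.6·0.48·0.52·1.027·3.13) = 1.963%.
σ_{10d} = 1.963% × √10 = 6.208%.
VaR = 1.282 × 6.208% = 7.959%; on $7,500,000 that is $596,925.

$597,000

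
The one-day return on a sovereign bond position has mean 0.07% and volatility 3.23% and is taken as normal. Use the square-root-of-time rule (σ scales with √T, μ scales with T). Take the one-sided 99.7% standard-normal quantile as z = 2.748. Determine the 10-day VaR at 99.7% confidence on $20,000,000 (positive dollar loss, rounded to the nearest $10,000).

$5,470,000

σ_{10d} = 3.23% × √10 = 10.214%; μ_{10d} = 10 × 0.07% = 0.700%.
VaR = −(0.700%) + 2.748 × 10.214% = 27.368%.
On $20,000,000: 0.27368 × $20,000,000 = $5,473,600.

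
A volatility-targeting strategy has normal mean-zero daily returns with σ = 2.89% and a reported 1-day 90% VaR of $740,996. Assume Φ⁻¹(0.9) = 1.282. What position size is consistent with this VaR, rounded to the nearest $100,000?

$20,000,000

VaR as a fraction of value: z·σ = 1.282 × 2.89% = 3.70498%.
Position = $740,996 / 0.0370498 = $20,000,000.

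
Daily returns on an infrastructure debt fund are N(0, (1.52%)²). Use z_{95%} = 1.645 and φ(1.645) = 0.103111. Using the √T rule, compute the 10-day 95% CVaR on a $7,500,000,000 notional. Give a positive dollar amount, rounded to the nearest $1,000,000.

$743,000,000

σ_{10d} = 1.52% × √10 = 4.807%.
ES multiplier = φ(z)/(1−α) = 0.103111/0.05 = 2.062.
ES = 4.807% × 2.062 = 9.912%; on $7,500,000,000: $743,400,000.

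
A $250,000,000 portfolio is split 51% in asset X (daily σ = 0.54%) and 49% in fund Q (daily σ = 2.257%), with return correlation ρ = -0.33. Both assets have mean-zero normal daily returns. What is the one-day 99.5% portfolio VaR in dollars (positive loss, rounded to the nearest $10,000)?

$6,750,000

σ_p² = 0.51²·0.54² + 0.49²·2.257² + 2·-0.33·0.51·0.49·0.54·2.257 = 1.0979 (%²).
σ_p = √1.0979 = 1.048%.
At 99.5%, z = 2.576.
VaR = 2.576 × 1.048% = 2.700%; on $250,000,000 that is $6,750,000.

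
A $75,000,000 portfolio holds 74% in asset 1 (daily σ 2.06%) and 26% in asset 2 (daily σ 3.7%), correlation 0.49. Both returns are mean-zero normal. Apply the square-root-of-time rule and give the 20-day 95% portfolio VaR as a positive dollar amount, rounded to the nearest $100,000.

σ_p = √(0.74²·2.06² + 0.26²·3.7² + 2·0.49·0.74·0.26·2.06·3.7) = 2.165%.
σ_{20d} = 2.165% × √20 = 9.682%.
z(95%) = 1.645.
VaR = 1.645 × 9.682% = 15.927%; on $75,000,000 that is $11,945,250.

$11,900,000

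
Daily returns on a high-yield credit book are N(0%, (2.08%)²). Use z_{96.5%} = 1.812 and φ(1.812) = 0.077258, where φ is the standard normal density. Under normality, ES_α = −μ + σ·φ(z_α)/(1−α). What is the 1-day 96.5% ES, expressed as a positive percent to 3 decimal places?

Tail multiplier: φ(z)/(1−α) = 0.077258 / 0.035 = 2.207.
ES = 2.08% × 2.207 = 4.591%.

4.591%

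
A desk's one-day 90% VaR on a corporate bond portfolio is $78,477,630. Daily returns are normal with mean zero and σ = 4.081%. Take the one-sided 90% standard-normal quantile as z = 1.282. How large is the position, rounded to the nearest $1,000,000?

$1,500,000,000

VaR as a fraction of value: z·σ = 1.282 × 4.081% = 5.23184%.
Position = $78,477,630 / 0.0523184 = $1,500,000,000.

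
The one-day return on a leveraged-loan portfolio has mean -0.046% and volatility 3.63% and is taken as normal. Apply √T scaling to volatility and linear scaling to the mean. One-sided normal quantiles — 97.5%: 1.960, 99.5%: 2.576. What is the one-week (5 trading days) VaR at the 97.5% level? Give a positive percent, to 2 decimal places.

σ_{5d} = 3.63% × √5 = 8.117%; μ_{5d} = 5 × -0.046% = -0.230%.
VaR = −(-0.230%) + 1.960 × 8.117% = 16.139%.

16.14%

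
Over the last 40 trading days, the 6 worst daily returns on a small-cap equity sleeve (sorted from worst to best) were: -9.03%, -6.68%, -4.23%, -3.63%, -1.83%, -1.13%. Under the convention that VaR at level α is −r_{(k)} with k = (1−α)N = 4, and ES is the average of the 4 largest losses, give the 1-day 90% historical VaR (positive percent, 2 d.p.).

3.63%

k = 4; the 4th lowest return is -3.63%, so VaR = 3.63%.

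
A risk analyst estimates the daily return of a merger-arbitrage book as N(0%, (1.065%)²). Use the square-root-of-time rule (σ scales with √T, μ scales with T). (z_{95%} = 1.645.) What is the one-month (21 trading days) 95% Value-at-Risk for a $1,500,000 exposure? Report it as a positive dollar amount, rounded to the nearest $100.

$120,400

σ_{21d} = 1.065% × √21 = 4.880%.
VaR = 1.645 × 4.880% = 8.028%.
On $1,500,000: 0.08028 × $1,500,000 = $120,420.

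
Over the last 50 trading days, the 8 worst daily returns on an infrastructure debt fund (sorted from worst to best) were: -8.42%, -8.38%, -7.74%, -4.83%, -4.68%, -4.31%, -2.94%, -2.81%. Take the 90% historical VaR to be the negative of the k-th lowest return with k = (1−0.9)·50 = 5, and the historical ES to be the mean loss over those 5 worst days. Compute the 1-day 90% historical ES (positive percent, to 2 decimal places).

The 5 worst returns sum to -34.05%.
ES = −(-34.05%) / 5 = 6.81%.

6.81%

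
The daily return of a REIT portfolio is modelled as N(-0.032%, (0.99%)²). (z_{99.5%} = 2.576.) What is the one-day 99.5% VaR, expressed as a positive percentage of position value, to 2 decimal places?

VaR = −μ + z·σ = −(-0.032%) + 2.576 × 0.99% = 2.582%.

2.58%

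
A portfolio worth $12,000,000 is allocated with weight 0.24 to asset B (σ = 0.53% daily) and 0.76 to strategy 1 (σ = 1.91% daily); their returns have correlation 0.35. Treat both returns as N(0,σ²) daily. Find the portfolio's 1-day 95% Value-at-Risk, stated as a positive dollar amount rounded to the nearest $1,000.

$296,000

σ_p² = 0.24²·0.53² + 0.76²·1.91² + 2·0.35·0.24·0.76·0.53·1.91 = 2.2526 (%²).
σ_p = √2.2526 = 1.501%.
At 95%, z = 1.645.
VaR = 1.645 × 1.501% = 2.469%; on $12,000,000 that is $296,280.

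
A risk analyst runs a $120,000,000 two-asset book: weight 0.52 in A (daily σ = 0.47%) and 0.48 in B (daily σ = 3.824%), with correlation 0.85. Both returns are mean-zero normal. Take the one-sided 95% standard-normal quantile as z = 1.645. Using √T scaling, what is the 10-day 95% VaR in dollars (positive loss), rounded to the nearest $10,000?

$12,780,000

σ_p = √(0.52²·0.47² + 0.48²·3.824² + 2·0.85·0.52·0.48·0.47·3.824) = 2.047%.
σ_{10d} = 2.047% × √10 = 6.473%.
VaR = 1.645 × 6.473% = 10.648%; on $120,000,000 that is $12,777,600.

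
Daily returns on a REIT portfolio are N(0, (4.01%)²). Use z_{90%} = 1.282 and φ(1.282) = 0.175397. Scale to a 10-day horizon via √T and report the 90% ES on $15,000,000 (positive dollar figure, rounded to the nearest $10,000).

$3,340,000

σ_{10d} = 4.01% × √10 = 12.681%.
ES multiplier = φ(z)/(1−α) = 0.175397/0.1 = 1.754.
ES = 12.681% × 1.754 = 22.242%; on $15,000,000: $3,336,300.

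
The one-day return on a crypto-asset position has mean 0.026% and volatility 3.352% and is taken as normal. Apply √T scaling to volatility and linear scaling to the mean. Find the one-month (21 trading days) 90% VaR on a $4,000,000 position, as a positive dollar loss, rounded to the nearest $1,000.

$766,000

At 90%, z = 1.282.
σ_{21d} = 3.352% × √21 = 15.361%; μ_{21d} = 21 × 0.026% = 0.546%.
VaR = −(0.546%) + 1.282 × 15.361% = 19.147%.
On $4,000,000: 0.19147 × $4,000,000 = $765,880.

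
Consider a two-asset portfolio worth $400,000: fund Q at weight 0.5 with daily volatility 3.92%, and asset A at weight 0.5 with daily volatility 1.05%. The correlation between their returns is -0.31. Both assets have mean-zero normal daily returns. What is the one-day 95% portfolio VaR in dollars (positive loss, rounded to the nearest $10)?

$12,270

σ_p² = 0.5²·3.92² + 0.5²·1.05² + 2·-0.31·0.5·0.5·3.92·1.05 = 3.4792 (%²).
σ_p = √3.4792 = 1.865%.
At 95%, z = 1.645.
VaR = 1.645 × 1.865% = 3.068%; on $400,000 that is $12,272.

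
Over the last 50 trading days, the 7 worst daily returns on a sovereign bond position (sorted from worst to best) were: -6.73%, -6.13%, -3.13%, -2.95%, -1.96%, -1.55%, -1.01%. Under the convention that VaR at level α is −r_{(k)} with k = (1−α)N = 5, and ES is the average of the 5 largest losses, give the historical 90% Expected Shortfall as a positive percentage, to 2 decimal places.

The 5 worst returns sum to -20.90%.
ES = −(-20.90%) / 5 = 4.18%.

4.18%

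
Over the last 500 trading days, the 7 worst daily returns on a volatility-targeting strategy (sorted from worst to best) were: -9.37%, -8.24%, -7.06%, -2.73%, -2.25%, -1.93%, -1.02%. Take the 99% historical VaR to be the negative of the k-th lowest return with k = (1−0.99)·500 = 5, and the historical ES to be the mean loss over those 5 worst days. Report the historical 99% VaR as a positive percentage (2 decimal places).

2.25%

k = 5; the 5th lowest return is -2.25%, so VaR = 2.25%.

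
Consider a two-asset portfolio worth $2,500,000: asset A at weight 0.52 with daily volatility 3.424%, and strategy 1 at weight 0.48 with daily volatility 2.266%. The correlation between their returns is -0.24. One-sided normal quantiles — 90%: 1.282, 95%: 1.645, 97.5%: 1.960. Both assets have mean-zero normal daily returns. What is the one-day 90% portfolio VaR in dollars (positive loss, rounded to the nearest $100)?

σ_p² = 0.52²·3.424² + 0.48²·2.266² + 2·-0.24·0.52·0.48·3.424·2.266 = 3.4236 (%²).
σ_p = √3.4236 = 1.850%.
VaR = 1.282 × 1.850% = 2.372%; on $2,500,000 that is $59,300.

$59,300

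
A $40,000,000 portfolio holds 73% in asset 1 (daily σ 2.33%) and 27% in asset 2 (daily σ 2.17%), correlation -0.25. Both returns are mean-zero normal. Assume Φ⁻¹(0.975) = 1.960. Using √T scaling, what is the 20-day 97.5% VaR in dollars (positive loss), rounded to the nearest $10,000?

$5,800,000

σ_p = √(0.73²·2.33² + 0.27²·2.17² + 2·-0.25·0.73·0.27·2.33·2.17) = 1.655%.
σ_{20d} = 1.655% × √20 = 7.401%.
VaR = 1.960 × 7.401% = 14.506%; on $40,000,000 that is $5,802,400.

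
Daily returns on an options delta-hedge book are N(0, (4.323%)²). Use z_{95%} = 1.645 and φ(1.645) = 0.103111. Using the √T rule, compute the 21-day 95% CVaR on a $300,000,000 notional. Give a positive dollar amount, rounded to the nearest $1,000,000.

σ_{21d} = 4.323% × √21 = 19.810%.
ES multiplier = φ(z)/(1−α) = 0.103111/0.05 = 2.062.
ES = 19.810% × 2.062 = 40.848%; on $300,000,000: $122,544,000.

$123,000,000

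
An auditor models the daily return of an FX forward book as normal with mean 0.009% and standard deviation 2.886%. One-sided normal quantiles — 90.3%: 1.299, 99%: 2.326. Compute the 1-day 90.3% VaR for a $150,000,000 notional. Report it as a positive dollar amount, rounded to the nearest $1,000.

VaR = −μ + z·σ = −(0.009%) + 1.299 × 2.886% = 3.740%.
On $150,000,000: 0.03740 × $150,000,000 = $5,610,000.

$5,610,000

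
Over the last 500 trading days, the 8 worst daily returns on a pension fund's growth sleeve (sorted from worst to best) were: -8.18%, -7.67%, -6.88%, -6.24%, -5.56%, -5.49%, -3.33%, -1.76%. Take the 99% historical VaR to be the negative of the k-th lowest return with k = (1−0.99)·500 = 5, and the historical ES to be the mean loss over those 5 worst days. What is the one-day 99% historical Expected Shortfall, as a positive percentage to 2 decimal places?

The 5 worst returns sum to -34.53%.
ES = −(-34.53%) / 5 = 6.906% ≈ 6.91%.

6.91%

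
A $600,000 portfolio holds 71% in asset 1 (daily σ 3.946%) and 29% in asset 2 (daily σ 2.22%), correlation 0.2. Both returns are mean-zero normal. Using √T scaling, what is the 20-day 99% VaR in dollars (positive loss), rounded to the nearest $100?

$187,100

σ_p = √(0.71²·3.946² + 0.29²·2.22² + 2·0.2·0.71·0.29·3.946·2.22) = 2.998%.
σ_{20d} = 2.998% × √20 = 13.407%.
z(99%) = 2.326.
VaR = 2.326 × 13.407% = 31.185%; on $600,000 that is $187,110.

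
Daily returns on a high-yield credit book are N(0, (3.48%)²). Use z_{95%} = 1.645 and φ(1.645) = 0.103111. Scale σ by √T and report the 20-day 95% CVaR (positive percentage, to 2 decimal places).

32.09%

σ_{20d} = 3.48% × √20 = 15.563%.
ES multiplier = φ(z)/(1−α) = 0.103111/0.05 = 2.062.
ES = 15.563% × 2.062 = 32.091%.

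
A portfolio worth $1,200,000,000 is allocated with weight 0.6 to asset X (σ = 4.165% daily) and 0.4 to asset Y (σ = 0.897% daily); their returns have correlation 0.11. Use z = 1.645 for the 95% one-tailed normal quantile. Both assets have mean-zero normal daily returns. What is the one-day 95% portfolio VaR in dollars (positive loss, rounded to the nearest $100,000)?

σ_p² = 0.6²·4.165² + 0.4²·0.897² + 2·0.11·0.6·0.4·4.165·0.897 = 6.5710 (%²).
σ_p = √6.5710 = 2.563%.
VaR = 1.645 × 2.563% = 4.216%; on $1,200,000,000 that is $50,592,000.

$50,600,000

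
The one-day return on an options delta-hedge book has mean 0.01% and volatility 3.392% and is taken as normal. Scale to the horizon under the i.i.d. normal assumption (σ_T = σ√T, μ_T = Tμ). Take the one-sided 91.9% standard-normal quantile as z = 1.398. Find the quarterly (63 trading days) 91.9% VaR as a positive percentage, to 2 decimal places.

σ_{63d} = 3.392% × √63 = 26.923%; μ_{63d} = 63 × 0.01% = 0.630%.
VaR = −(0.630%) + 1.398 × 26.923% = 37.008%.

37.01%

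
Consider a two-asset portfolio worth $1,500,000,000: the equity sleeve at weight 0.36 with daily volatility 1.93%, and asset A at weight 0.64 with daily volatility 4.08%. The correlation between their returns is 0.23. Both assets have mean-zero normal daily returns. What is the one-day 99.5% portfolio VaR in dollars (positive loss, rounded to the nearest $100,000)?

$110,200,000

σ_p² = 0.36²·1.93² + 0.64²·4.08² + 2·0.23·0.36·0.64·1.93·4.08 = 8.1357 (%²).
σ_p = √8.1357 = 2.852%.
At 99.5%, z = 2.576.
VaR = 2.576 × 2.852% = 7.347%; on $1,500,000,000 that is $110,205,000.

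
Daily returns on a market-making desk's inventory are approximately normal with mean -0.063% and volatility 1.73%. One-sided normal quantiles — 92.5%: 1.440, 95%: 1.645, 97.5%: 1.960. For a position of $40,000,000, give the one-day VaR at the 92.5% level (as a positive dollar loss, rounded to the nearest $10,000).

$1,020,000

VaR = −μ + z·σ = −(-0.063%) + 1.440 × 1.73% = 2.554%.
On $40,000,000: 0.02554 × $40,000,000 = $1,021,600.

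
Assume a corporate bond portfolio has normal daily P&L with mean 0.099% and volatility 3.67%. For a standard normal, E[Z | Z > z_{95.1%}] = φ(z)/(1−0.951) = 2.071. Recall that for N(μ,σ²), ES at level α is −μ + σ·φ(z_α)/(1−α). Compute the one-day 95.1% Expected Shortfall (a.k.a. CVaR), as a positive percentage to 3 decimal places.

ES = −(0.099%) + 3.67% × 2.071 = 7.502%.

7.502%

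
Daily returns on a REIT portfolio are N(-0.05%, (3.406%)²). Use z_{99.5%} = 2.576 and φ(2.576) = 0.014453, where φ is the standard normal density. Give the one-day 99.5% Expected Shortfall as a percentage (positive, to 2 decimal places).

Tail multiplier: φ(z)/(1−α) = 0.014453 / 0.005 = 2.891.
ES = −(-0.05%) + 3.406% × 2.891 = 9.897%.

9.90%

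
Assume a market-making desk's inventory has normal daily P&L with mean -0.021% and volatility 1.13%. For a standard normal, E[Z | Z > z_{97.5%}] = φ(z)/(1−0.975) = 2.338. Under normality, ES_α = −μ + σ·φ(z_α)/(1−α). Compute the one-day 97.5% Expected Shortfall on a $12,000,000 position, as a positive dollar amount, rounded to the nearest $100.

$319,600

ES = −(-0.021%) + 1.13% × 2.338 = 2.663%.
On $12,000,000: 0.02663 × $12,000,000 = $319,560.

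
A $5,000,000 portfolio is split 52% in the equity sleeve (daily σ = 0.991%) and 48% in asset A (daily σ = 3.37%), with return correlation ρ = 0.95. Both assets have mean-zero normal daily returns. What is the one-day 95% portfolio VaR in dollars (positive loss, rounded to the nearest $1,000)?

σ_p² = 0.52²·0.991² + 0.48²·3.37² + 2·0.95·0.52·0.48·0.991·3.37 = 4.4660 (%²).
σ_p = √4.4660 = 2.113%.
At 95%, z = 1.645.
VaR = 1.645 × 2.113% = 3.476%; on $5,000,000 that is $173,800.

$174,000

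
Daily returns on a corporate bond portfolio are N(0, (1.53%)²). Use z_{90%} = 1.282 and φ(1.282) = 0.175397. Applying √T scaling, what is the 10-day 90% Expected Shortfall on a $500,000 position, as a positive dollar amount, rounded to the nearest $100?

$42,400

σ_{10d} = 1.53% × √10 = 4.838%.
ES multiplier = φ(z)/(1−α) = 0.175397/0.1 = 1.754.
ES = 4.838% × 1.754 = 8.486%; on $500,000: $42,430.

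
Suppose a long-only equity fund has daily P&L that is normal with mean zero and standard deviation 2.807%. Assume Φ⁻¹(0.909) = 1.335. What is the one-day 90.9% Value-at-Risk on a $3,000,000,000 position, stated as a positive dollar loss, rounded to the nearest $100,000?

VaR = z·σ = 1.335 × 2.807% = 3.747%.
On $3,000,000,000: 0.03747 × $3,000,000,000 = $112,410,000.

$112,400,000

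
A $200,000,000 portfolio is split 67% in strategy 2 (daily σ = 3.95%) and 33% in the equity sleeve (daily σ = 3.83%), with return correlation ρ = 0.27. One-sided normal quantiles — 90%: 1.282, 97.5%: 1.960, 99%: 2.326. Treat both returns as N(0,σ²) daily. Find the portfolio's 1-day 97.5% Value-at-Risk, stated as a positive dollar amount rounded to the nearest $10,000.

$12,650,000

σ_p² = 0.67²·3.95² + 0.33²·3.83² + 2·0.27·0.67·0.33·3.95·3.83 = 10.4077 (%²).
σ_p = √10.4077 = 3.226%.
VaR = 1.960 × 3.226% = 6.323%; on $200,000,000 that is $12,646,000.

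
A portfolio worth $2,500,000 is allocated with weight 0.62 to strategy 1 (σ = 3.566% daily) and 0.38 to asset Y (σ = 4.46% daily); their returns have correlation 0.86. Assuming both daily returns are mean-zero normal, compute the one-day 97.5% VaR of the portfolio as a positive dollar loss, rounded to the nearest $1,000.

$185,000

σ_p² = 0.62²·3.566² + 0.38²·4.46² + 2·0.86·0.62·0.38·3.566·4.46 = 14.2055 (%²).
σ_p = √14.2055 = 3.769%.
At 97.5%, z = 1.960.
VaR = 1.960 × 3.769% = 7.387%; on $2,500,000 that is $184,675.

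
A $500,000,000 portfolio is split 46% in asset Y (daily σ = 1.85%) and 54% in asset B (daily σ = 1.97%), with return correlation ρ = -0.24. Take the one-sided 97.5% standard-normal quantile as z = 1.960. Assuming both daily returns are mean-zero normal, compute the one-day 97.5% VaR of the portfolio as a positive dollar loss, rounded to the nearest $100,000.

σ_p² = 0.46²·1.85² + 0.54²·1.97² + 2·-0.24·0.46·0.54·1.85·1.97 = 1.4213 (%²).
σ_p = √1.4213 = 1.192%.
VaR = 1.960 × 1.192% = 2.336%; on $500,000,000 that is $11,680,000.

$11,700,000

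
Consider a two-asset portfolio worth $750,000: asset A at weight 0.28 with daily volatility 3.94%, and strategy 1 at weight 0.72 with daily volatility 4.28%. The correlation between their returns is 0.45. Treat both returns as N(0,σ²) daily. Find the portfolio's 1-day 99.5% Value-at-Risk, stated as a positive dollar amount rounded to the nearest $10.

σ_p² = 0.28²·3.94² + 0.72²·4.28² + 2·0.45·0.28·0.72·3.94·4.28 = 13.7730 (%²).
σ_p = √13.7730 = 3.711%.
At 99.5%, z = 2.576.
VaR = 2.576 × 3.711% = 9.560%; on $750,000 that is $71,700.

$71,700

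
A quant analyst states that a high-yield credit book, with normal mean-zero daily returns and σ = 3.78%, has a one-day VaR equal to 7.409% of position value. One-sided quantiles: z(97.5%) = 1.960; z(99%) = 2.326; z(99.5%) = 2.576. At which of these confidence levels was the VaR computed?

97.5%

Implied z = VaR/σ = 7.409 / 3.78 = 1.960.
This matches z(97.5%) = 1.960.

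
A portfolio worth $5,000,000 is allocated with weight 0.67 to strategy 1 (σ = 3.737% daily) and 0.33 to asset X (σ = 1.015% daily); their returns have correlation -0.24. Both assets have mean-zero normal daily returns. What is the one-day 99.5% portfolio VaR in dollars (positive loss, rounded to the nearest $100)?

σ_p² = 0.67²·3.737² + 0.33²·1.015² + 2·-0.24·0.67·0.33·3.737·1.015 = 5.9786 (%²).
σ_p = √5.9786 = 2.445%.
At 99.5%, z = 2.576.
VaR = 2.576 × 2.445% = 6.298%; on $5,000,000 that is $314,900.

$314,900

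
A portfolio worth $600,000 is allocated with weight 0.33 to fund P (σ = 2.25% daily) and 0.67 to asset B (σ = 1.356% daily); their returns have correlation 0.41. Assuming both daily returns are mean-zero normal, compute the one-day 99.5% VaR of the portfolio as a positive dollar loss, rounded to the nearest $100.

σ_p² = 0.33²·2.25² + 0.67²·1.356² + 2·0.41·0.33·0.67·2.25·1.356 = 1.9299 (%²).
σ_p = √1.9299 = 1.389%.
At 99.5%, z = 2.576.
VaR = 2.576 × 1.389% = 3.578%; on $600,000 that is $21,468.

$21,500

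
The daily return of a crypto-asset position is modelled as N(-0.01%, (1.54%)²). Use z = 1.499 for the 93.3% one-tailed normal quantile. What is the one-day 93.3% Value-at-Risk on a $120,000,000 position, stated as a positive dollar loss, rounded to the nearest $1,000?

VaR = −μ + z·σ = −(-0.01%) + 1.499 × 1.54% = 2.318%.
On $120,000,000: 0.02318 × $120,000,000 = $2,781,600.

$2,782,000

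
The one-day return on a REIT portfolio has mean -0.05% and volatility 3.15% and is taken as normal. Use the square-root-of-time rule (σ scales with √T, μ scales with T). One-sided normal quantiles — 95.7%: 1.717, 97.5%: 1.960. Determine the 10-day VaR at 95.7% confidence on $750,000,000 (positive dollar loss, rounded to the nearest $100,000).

$132,000,000

σ_{10d} = 3.15% × √10 = 9.961%; μ_{10d} = 10 × -0.05% = -0.500%.
VaR = −(-0.500%) + 1.717 × 9.961% = 17.603%.
On $750,000,000: 0.17603 × $750,000,000 = $132,022,500.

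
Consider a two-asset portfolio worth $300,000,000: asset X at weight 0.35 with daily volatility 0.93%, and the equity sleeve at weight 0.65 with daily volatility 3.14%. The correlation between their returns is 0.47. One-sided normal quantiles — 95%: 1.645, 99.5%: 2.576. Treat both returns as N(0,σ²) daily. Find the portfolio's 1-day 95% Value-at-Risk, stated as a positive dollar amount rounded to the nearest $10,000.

$10,920,000

σ_p² = 0.35²·0.93² + 0.65²·3.14² + 2·0.47·0.35·0.65·0.93·3.14 = 4.8961 (%²).
σ_p = √4.8961 = 2.213%.
VaR = 1.645 × 2.213% = 3.640%; on $300,000,000 that is $10,920,000.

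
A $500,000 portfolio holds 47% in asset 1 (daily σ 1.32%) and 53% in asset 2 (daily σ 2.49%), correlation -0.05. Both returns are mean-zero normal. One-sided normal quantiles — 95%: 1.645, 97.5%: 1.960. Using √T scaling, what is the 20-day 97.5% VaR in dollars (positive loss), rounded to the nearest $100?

$62,700

σ_p = √(0.47²·1.32² + 0.53²·2.49² + 2·-0.05·0.47·0.53·1.32·2.49) = 1.430%.
σ_{20d} = 1.430% × √20 = 6.395%.
VaR = 1.960 × 6.395% = 12.534%; on $500,000 that is $62,670.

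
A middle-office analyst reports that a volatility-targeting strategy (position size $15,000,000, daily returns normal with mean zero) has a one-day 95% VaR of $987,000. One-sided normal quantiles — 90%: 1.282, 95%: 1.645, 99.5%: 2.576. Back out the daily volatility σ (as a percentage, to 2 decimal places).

VaR as a fraction: $987,000 / $15,000,000 = 6.580%.
σ = VaR / z = 6.580% / 1.645 = 4.000%.

4.00%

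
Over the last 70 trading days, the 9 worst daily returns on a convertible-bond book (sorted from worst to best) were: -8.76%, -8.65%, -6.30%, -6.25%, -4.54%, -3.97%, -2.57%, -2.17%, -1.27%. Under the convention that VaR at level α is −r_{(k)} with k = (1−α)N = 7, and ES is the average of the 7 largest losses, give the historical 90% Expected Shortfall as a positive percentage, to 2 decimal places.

The 7 worst returns sum to -41.04%.
ES = −(-41.04%) / 7 = 5.8628…% ≈ 5.86%.

5.86%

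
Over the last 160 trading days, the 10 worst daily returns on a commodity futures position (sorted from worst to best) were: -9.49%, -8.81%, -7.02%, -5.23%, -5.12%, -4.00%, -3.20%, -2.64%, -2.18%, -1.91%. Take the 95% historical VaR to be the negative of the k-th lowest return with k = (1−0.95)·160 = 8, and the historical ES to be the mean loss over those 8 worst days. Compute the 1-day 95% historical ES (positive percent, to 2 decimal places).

5.69%

The 8 worst returns sum to -45.51%.
ES = −(-45.51%) / 8 = 5.68875% ≈ 5.69%.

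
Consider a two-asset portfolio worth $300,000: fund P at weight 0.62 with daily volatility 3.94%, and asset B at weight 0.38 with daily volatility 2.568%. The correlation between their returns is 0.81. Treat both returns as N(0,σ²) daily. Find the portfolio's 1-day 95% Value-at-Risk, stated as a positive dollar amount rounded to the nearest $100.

σ_p² = 0.62²·3.94² + 0.38²·2.568² + 2·0.81·0.62·0.38·3.94·2.568 = 10.7813 (%²).
σ_p = √10.7813 = 3.283%.
At 95%, z = 1.645.
VaR = 1.645 × 3.283% = 5.401%; on $300,000 that is $16,203.

$16,200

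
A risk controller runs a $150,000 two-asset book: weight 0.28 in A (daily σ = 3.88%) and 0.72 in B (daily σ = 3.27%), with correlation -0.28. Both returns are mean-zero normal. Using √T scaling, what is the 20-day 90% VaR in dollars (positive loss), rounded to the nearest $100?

$19,800

σ_p = √(0.28²·3.88² + 0.72²·3.27² + 2·-0.28·0.28·0.72·3.88·3.27) = 2.300%.
σ_{20d} = 2.300% × √20 = 10.286%.
z(90%) = 1.282.
VaR = 1.282 × 10.286% = 13.187%; on $150,000 that is $19,780.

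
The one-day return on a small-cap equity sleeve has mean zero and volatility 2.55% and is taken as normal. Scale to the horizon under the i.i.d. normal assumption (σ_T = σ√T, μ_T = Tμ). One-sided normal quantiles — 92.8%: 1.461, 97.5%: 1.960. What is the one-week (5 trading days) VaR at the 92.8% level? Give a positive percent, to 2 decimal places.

σ_{5d} = 2.55% × √5 = 5.702%.
VaR = 1.461 × 5.702% = 8.331%.

8.33%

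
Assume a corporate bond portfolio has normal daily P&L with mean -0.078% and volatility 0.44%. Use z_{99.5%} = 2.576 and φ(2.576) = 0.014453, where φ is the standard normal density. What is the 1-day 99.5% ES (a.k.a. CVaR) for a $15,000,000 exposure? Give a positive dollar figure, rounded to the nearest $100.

$202,500

Tail multiplier: φ(z)/(1−α) = 0.014453 / 0.005 = 2.891.
ES = −(-0.078%) + 0.44% × 2.891 = 1.350%.
On $15,000,000: 0.01350 × $15,000,000 = $202,500.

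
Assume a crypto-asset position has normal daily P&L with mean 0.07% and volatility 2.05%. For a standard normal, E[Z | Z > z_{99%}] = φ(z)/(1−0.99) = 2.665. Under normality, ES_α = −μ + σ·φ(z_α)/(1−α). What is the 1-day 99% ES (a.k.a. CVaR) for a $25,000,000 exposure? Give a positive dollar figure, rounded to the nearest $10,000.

ES = −(0.07%) + 2.05% × 2.665 = 5.393%.
On $25,000,000: 0.05393 × $25,000,000 = $1,348,250.

$1,350,000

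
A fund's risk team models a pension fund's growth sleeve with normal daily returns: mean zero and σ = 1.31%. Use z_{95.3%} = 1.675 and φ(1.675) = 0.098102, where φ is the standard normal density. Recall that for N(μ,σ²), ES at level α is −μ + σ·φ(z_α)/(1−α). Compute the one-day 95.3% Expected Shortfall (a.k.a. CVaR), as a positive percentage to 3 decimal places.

Tail multiplier: φ(z)/(1−α) = 0.098102 / 0.047 = 2.087.
ES = 1.31% × 2.087 = 2.734%.

2.734%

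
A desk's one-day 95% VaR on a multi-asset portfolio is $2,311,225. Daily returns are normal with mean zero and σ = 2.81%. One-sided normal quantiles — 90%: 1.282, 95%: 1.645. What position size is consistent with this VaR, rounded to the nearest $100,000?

VaR as a fraction of value: z·σ = 1.645 × 2.81% = 4.62245%.
Position = $2,311,225 / 0.0462245 = $50,000,000.

$50,000,000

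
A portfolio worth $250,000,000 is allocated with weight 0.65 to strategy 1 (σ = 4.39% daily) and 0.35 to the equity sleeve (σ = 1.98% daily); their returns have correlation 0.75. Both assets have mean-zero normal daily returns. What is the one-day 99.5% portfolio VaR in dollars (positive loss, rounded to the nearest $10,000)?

$21,920,000

σ_p² = 0.65²·4.39² + 0.35²·1.98² + 2·0.75·0.65·0.35·4.39·1.98 = 11.5889 (%²).
σ_p = √11.5889 = 3.404%.
At 99.5%, z = 2.576.
VaR = 2.576 × 3.404% = 8.769%; on $250,000,000 that is $21,922,500.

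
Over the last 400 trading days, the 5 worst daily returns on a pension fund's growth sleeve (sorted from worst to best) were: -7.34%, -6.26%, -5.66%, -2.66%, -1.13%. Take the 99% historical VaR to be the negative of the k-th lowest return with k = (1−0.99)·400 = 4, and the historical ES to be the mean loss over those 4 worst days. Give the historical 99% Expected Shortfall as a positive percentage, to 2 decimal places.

5.48%

The 4 worst returns sum to -21.92%.
ES = −(-21.92%) / 4 = 5.48%.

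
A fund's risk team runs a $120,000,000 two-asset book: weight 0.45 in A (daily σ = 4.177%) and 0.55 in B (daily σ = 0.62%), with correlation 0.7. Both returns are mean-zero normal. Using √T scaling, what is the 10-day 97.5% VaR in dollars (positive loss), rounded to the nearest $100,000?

σ_p = √(0.45²·4.177² + 0.55²·0.62² + 2·0.7·0.45·0.55·4.177·0.62) = 2.132%.
σ_{10d} = 2.132% × √10 = 6.742%.
z(97.5%) = 1.960.
VaR = 1.960 × 6.742% = 13.214%; on $120,000,000 that is $15,856,800.

$15,900,000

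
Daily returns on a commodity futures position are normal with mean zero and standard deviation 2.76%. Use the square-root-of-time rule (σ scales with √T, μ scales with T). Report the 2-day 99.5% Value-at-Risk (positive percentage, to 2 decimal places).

At 99.5%, z = 2.576.
σ_{2d} = 2.76% × √2 = 3.903%.
VaR = 2.576 × 3.903% = 10.054%.

10.05%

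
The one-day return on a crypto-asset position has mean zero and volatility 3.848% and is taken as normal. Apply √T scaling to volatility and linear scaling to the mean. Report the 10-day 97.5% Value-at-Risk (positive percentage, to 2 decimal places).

23.85%

At 97.5%, z = 1.960.
σ_{10d} = 3.848% × √10 = 12.168%.
VaR = 1.960 × 12.168% = 23.849%.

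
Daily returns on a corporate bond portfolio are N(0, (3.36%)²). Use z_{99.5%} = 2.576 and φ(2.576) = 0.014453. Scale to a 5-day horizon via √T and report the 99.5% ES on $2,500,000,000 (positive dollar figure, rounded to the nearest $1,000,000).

$543,000,000

σ_{5d} = 3.36% × √5 = 7.513%.
ES multiplier = φ(z)/(1−α) = 0.014453/0.005 = 2.891.
ES = 7.513% × 2.891 = 21.720%; on $2,500,000,000: $543,000,000.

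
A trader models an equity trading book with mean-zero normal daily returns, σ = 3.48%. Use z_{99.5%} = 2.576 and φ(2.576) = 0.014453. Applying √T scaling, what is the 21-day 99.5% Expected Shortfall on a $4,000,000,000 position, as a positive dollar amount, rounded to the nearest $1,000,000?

σ_{21d} = 3.48% × √21 = 15.947%.
ES multiplier = φ(z)/(1−α) = 0.014453/0.005 = 2.891.
ES = 15.947% × 2.891 = 46.103%; on $4,000,000,000: $1,844,120,000.

$1,844,000,000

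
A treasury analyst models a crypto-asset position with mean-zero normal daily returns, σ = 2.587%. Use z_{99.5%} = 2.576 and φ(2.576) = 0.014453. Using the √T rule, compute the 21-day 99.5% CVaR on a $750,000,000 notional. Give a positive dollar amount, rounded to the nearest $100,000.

σ_{21d} = 2.587% × √21 = 11.855%.
ES multiplier = φ(z)/(1−α) = 0.014453/0.005 = 2.891.
ES = 11.855% × 2.891 = 34.273%; on $750,000,000: $257,047,500.

$257,000,000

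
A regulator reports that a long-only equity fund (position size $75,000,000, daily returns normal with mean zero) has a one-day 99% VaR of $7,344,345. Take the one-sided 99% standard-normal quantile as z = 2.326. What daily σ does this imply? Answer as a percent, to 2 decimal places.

VaR as a fraction: $7,344,345 / $75,000,000 = 9.792%.
σ = VaR / z = 9.792% / 2.326 = 4.210%.

4.21%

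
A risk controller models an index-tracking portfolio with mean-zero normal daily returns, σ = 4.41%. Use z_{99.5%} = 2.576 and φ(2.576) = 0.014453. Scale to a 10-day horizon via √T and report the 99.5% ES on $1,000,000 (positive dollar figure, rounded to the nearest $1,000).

σ_{10d} = 4.41% × √10 = 13.946%.
ES multiplier = φ(z)/(1−α) = 0.014453/0.005 = 2.891.
ES = 13.946% × 2.891 = 40.318%; on $1,000,000: $403,180.

$403,000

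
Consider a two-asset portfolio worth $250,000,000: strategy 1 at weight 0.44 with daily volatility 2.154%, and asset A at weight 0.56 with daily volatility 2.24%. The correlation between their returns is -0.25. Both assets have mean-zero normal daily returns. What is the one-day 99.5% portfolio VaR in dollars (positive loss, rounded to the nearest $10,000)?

σ_p² = 0.44²·2.154² + 0.56²·2.24² + 2·-0.25·0.44·0.56·2.154·2.24 = 1.8773 (%²).
σ_p = √1.8773 = 1.370%.
At 99.5%, z = 2.576.
VaR = 2.576 × 1.370% = 3.529%; on $250,000,000 that is $8,822,500.

$8,820,000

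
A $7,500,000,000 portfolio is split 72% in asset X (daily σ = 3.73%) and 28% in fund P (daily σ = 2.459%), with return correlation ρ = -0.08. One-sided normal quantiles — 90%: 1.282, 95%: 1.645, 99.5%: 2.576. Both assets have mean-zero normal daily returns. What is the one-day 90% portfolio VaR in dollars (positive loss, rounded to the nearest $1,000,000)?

σ_p² = 0.72²·3.73² + 0.28²·2.459² + 2·-0.08·0.72·0.28·3.73·2.459 = 7.3907 (%²).
σ_p = √7.3907 = 2.719%.
VaR = 1.282 × 2.719% = 3.486%; on $7,500,000,000 that is $261,450,000.

$261,000,000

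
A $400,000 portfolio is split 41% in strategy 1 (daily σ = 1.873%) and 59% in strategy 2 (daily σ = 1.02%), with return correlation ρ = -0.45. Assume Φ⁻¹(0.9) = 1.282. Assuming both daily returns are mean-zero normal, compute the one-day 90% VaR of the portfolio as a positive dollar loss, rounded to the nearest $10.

σ_p² = 0.41²·1.873² + 0.59²·1.02² + 2·-0.45·0.41·0.59·1.873·1.02 = 0.5360 (%²).
σ_p = √0.5360 = 0.732%.
VaR = 1.282 × 0.732% = 0.938%; on $400,000 that is $3,752.

$3,750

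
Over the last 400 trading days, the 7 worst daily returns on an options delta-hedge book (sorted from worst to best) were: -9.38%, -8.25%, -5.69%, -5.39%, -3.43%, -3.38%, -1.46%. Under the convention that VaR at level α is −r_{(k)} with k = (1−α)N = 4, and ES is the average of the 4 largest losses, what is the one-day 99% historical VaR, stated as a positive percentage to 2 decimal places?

5.39%

k = 4; the 4th lowest return is -5.39%, so VaR = 5.39%.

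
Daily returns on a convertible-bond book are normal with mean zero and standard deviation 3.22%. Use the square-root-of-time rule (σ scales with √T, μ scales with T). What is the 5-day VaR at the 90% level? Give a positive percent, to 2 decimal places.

At 90%, z = 1.282.
σ_{5d} = 3.22% × √5 = 7.200%.
VaR = 1.282 × 7.200% = 9.230%.

9.23%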